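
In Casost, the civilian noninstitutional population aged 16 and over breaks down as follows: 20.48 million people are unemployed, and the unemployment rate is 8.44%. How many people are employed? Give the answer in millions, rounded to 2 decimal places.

Labor force = U / u = 20.48 / 0.0844 ≈ 242.65 million.
Employed = labor force − unemployed = 242.65 − 20.48 = 222.17 million.

About 222.17 million are employed.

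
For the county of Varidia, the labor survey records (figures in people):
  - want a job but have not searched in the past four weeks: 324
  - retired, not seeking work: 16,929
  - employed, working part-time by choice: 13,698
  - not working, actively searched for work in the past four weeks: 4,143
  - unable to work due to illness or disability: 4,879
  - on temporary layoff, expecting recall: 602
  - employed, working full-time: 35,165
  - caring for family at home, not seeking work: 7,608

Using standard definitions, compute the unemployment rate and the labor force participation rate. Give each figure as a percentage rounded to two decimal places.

Employed = 13,698 + 35,165 = 48,863.
Unemployed = 4,143 + 602 = 4,745 (jobless and actively searching, or on temporary layoff).
Labor force = 48,863 + 4,745 = 53,608.
Not in labor force = 324 + 16,929 + 4,879 + 7,608 = 29,740 (those not working and not actively searching are outside the labor force — including those who want a job but have given up searching).
Civilian working-age population = 53,608 + 29,740 = 83,348.
Unemployment rate = 4,745 / 53,608 = 8.85%.
Labor force participation rate = 53,608 / 83,348 = 64.32%.

Unemployment rate ≈ 8.85%; labor force participation rate ≈ 64.32%.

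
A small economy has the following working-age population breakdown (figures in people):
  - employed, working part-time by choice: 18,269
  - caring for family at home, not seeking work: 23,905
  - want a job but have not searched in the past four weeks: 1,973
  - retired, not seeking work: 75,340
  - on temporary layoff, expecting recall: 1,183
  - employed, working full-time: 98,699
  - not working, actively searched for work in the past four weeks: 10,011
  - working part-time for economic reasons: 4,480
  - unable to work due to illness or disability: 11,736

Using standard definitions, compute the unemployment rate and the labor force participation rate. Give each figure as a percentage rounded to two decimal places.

Employed = 18,269 + 98,699 + 4,480 = 121,448 (anyone who worked, including part-time for economic reasons, counts as employed).
Unemployed = 1,183 + 10,011 = 11,194 (jobless and actively searching, or on temporary layoff).
Labor force = 121,448 + 11,194 = 132,642.
Not in labor force = 23,905 + 1,973 + 75,340 + 11,736 = 112,954 (those not working and not actively searching are outside the labor force — including those who want a job but have given up searching).
Civilian working-age population = 132,642 + 112,954 = 245,596.
Unemployment rate = 11,194 / 132,642 = 8.44%.
Labor force participation rate = 132,642 / 245,596 = 54.01%.

Unemployment rate ≈ 8.44%; labor force participation rate ≈ 54.01%.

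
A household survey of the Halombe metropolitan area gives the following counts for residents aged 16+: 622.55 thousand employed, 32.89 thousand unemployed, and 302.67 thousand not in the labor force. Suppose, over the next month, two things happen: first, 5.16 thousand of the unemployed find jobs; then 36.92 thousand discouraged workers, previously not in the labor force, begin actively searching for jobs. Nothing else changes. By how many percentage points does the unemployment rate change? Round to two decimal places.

The unemployment rate changes by +4.32 percentage points.

Initially, labor force = 622.55 + 32.89 = 655.44 thousand, so u = 32.89/655.44 = 5.02%.
After the first change, unemployed falls and employed rises by 5.16; labor force unchanged → E = 627.71, U = 27.73, labor force = 655.44 thousand.
After the second change, unemployed and labor force both rise by 36.92 → E = 627.71, U = 64.65, labor force = 692.36 thousand.
New unemployment rate = 64.65 / 692.36 = 9.34%.
Change = 9.34% − 5.02% = +4.32 percentage points.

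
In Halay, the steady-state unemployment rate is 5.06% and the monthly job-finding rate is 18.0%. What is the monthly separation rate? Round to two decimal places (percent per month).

Separation rate ≈ 0.96% per month.

From u* = s/(s+f): s = u·f/(1−u).
s = 0.0506 × 18.0 / (1 − 0.0506) = 0.9108 / 0.9494 ≈ 0.96% per month.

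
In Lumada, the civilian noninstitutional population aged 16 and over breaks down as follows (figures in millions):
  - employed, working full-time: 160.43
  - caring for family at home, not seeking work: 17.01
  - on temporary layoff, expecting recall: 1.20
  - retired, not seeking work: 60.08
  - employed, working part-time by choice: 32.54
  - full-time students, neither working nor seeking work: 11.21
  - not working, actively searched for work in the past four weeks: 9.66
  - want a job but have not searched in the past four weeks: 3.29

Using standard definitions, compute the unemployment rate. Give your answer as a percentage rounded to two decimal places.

Employed = 160.43 + 32.54 = 192.97 million.
Unemployed = 1.20 + 9.66 = 10.86 million (jobless and actively searching, or on temporary layoff).
Labor force = 192.97 + 10.86 = 203.83 million.
Unemployment rate = 10.86 / 203.83 = 5.33%.

Unemployment rate ≈ 5.33%.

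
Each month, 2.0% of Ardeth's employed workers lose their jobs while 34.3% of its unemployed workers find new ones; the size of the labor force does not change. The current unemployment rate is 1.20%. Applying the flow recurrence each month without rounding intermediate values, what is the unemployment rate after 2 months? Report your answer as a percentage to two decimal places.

With a fixed labor force, u_{t+1} = u_t + s·(1−u_t) − f·u_t = u_t·(1−s−f) + s.
Here 1−s−f = 0.637 and s = 0.020.
u_1 = 0.012000 × 0.637 + 0.020 = 0.027644.
u_2 = 0.027644 × 0.637 + 0.020 = 0.037609.

Unemployment rate after two months ≈ 3.76%.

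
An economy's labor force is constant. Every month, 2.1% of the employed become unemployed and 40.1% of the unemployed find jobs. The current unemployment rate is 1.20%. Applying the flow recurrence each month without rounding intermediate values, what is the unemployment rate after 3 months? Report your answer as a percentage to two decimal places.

Unemployment rate after three months ≈ 4.25%.

With a fixed labor force, u_{t+1} = u_t + s·(1−u_t) − f·u_t = u_t·(1−s−f) + s.
Here 1−s−f = 0.578 and s = 0.021.
u_1 = 0.012000 × 0.578 + 0.021 = 0.027936.
u_2 = 0.027936 × 0.578 + 0.021 = 0.037147.
u_3 = 0.037147 × 0.578 + 0.021 = 0.042471.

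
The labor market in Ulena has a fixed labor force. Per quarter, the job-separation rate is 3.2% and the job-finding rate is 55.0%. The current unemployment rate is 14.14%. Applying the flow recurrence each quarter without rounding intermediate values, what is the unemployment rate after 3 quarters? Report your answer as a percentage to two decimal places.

With a fixed labor force, u_{t+1} = u_t + s·(1−u_t) − f·u_t = u_t·(1−s−f) + s.
Here 1−s−f = 0.418 and s = 0.032.
u_1 = 0.141400 × 0.418 + 0.032 = 0.091105.
u_2 = 0.091105 × 0.418 + 0.032 = 0.070082.
u_3 = 0.070082 × 0.418 + 0.032 = 0.061294.

Unemployment rate after three quarters ≈ 6.13%.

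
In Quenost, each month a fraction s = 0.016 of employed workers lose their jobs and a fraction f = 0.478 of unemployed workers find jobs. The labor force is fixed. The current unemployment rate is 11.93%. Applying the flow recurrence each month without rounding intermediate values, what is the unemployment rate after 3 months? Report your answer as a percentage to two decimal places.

With a fixed labor force, u_{t+1} = u_t + s·(1−u_t) − f·u_t = u_t·(1−s−f) + s.
Here 1−s−f = 0.506 and s = 0.016.
u_1 = 0.119300 × 0.506 + 0.016 = 0.076366.
u_2 = 0.076366 × 0.506 + 0.016 = 0.054641.
u_3 = 0.054641 × 0.506 + 0.016 = 0.043648.

Unemployment rate after three months ≈ 4.36%.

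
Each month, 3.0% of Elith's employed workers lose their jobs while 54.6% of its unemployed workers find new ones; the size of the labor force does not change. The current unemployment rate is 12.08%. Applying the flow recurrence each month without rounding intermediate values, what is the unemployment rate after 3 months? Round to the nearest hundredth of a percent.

With a fixed labor force, u_{t+1} = u_t + s·(1−u_t) − f·u_t = u_t·(1−s−f) + s.
Here 1−s−f = 0.424 and s = 0.030.
u_1 = 0.120800 × 0.424 + 0.030 = 0.081219.
u_2 = 0.081219 × 0.424 + 0.030 = 0.064437.
u_3 = 0.064437 × 0.424 + 0.030 = 0.057321.

Unemployment rate after three months ≈ 5.73%.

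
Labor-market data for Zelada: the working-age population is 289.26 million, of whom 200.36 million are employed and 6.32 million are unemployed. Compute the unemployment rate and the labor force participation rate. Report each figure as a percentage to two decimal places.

Unemployment rate ≈ 3.06%; labor force participation rate ≈ 71.45%.

Labor force = employed + unemployed = 200.36 + 6.32 = 206.68 million.
Unemployment rate = 6.32 / 206.68 = 3.06%.
Labor force participation rate = 206.68 / 289.26 = 71.45%.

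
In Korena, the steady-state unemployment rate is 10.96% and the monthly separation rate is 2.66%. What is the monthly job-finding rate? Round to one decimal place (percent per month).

Job-finding rate ≈ 21.6% per month.

From u* = s/(s+f): f = s·(1−u)/u.
f = 2.66 × (1 − 0.1096) / 0.1096 = 2.3685 / 0.1096 ≈ 21.6% per month.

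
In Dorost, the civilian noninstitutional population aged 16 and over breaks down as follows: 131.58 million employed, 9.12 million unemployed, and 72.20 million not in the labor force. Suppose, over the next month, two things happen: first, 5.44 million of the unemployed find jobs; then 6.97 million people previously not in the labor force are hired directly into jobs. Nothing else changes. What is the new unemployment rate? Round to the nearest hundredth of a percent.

Initially, labor force = 131.58 + 9.12 = 140.70 million, so u = 9.12/140.70 = 6.48%.
After the first change, unemployed falls and employed rises by 5.44; labor force unchanged → E = 137.02, U = 3.68, labor force = 140.70 million.
After the second change, employed and labor force both rise by 6.97; unemployed unchanged → E = 143.99, U = 3.68, labor force = 147.67 million.
New unemployment rate = 3.68 / 147.67 = 2.49%.

New unemployment rate ≈ 2.49%.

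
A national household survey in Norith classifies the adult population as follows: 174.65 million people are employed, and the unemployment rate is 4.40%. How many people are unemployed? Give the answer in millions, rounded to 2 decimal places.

About 8.04 million are unemployed.

Let U be the number unemployed. The labor force is E + U, and U/(E+U) = 0.0440.
So U = 0.0440 × 174.65 / (1 − 0.0440) = 7.6846 / 0.9560 ≈ 8.04 million.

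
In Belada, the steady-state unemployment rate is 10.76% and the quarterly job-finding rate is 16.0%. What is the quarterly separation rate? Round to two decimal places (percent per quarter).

From u* = s/(s+f): s = u·f/(1−u).
s = 0.1076 × 16.0 / (1 − 0.1076) = 1.7216 / 0.8924 ≈ 1.93% per quarter.

Separation rate ≈ 1.93% per quarter.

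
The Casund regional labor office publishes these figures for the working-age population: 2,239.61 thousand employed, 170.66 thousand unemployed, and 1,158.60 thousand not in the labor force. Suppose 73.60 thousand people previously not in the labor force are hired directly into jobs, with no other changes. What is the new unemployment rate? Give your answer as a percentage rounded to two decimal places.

New unemployment rate ≈ 6.87%.

Initially, labor force = 2,239.61 + 170.66 = 2,410.27 thousand, so u = 170.66/2,410.27 = 7.08%.
After the change, employed and labor force both rise by 73.60; unemployed unchanged → E = 2,313.21, U = 170.66, labor force = 2,483.87 thousand.
New unemployment rate = 170.66 / 2,483.87 = 6.87%.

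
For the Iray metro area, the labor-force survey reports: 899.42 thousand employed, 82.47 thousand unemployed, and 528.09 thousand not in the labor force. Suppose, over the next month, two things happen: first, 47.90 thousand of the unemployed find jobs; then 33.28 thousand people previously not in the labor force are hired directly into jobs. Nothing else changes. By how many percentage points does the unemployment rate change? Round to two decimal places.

Initially, labor force = 899.42 + 82.47 = 981.89 thousand, so u = 82.47/981.89 = 8.40%.
After the first change, unemployed falls and employed rises by 47.90; labor force unchanged → E = 947.32, U = 34.57, labor force = 981.89 thousand.
After the second change, employed and labor force both rise by 33.28; unemployed unchanged → E = 980.60, U = 34.57, labor force = 1,015.17 thousand.
New unemployment rate = 34.57 / 1,015.17 = 3.41%.
Change = 3.41% − 8.40% = −4.99 percentage points.

The unemployment rate changes by −4.99 percentage points.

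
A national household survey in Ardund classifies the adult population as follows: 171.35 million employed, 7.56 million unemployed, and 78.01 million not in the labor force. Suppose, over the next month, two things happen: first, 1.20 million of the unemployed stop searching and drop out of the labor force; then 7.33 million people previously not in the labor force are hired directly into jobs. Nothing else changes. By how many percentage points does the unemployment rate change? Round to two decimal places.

Initially, labor force = 171.35 + 7.56 = 178.91 million, so u = 7.56/178.91 = 4.23%.
After the first change, unemployed and labor force both fall by 1.20 → E = 171.35, U = 6.36, labor force = 177.71 million.
After the second change, employed and labor force both rise by 7.33; unemployed unchanged → E = 178.68, U = 6.36, labor force = 185.04 million.
New unemployment rate = 6.36 / 185.04 = 3.44%.
Change = 3.44% − 4.23% = −0.79 percentage points.

The unemployment rate changes by −0.79 percentage points.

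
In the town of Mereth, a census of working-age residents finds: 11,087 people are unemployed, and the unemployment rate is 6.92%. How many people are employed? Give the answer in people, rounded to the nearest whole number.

Labor force = U / u = 11,087 / 0.0692 ≈ 160,217.
Employed = labor force − unemployed = 160,217 − 11,087 = 149,130.

About 149,130 are employed.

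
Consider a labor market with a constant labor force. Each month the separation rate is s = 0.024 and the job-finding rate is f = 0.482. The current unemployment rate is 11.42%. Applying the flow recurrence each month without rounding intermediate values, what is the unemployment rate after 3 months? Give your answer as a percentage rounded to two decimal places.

With a fixed labor force, u_{t+1} = u_t + s·(1−u_t) − f·u_t = u_t·(1−s−f) + s.
Here 1−s−f = 0.494 and s = 0.024.
u_1 = 0.114200 × 0.494 + 0.024 = 0.080415.
u_2 = 0.080415 × 0.494 + 0.024 = 0.063725.
u_3 = 0.063725 × 0.494 + 0.024 = 0.055480.

Unemployment rate after three months ≈ 5.55%.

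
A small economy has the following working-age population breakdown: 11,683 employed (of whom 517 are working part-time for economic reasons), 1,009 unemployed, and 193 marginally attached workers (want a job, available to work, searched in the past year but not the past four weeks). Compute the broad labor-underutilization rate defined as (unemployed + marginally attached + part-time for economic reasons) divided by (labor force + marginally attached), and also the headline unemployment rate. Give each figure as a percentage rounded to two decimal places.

Broad underutilization rate ≈ 13.34%; headline unemployment rate ≈ 7.95%.

Labor force = 11,683 + 1,009 = 12,692.
Numerator = 1,009 + 193 + 517 = 1,719.
Denominator = 12,692 + 193 = 12,885.
Broad rate = 1,719 / 12,885 = 13.34%.
Headline unemployment rate = 1,009 / 12,692 = 7.95%.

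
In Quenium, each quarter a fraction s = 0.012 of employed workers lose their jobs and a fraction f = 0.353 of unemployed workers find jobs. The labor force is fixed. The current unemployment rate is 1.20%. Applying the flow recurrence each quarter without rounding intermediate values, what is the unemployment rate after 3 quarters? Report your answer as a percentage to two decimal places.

Unemployment rate after three quarters ≈ 2.75%.

With a fixed labor force, u_{t+1} = u_t + s·(1−u_t) − f·u_t = u_t·(1−s−f) + s.
Here 1−s−f = 0.635 and s = 0.012.
u_1 = 0.012000 × 0.635 + 0.012 = 0.019620.
u_2 = 0.019620 × 0.635 + 0.012 = 0.024459.
u_3 = 0.024459 × 0.635 + 0.012 = 0.027531.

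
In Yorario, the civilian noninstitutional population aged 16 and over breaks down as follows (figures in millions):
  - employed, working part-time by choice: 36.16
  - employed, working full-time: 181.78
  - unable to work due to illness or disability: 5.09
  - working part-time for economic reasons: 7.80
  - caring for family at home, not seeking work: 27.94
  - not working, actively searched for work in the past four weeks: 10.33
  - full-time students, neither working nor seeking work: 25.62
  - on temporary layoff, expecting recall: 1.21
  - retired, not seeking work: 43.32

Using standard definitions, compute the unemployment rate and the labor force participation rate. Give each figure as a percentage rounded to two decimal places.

Unemployment rate ≈ 4.86%; labor force participation rate ≈ 69.94%.

Employed = 36.16 + 181.78 + 7.80 = 225.74 million (anyone who worked, including part-time for economic reasons, counts as employed).
Unemployed = 10.33 + 1.21 = 11.54 million (jobless and actively searching, or on temporary layoff).
Labor force = 225.74 + 11.54 = 237.28 million.
Not in labor force = 5.09 + 27.94 + 25.62 + 43.32 = 101.97 million (those not working and not actively searching are outside the labor force).
Civilian working-age population = 237.28 + 101.97 = 339.25 million.
Unemployment rate = 11.54 / 237.28 = 4.86%.
Labor force participation rate = 237.28 / 339.25 = 69.94%.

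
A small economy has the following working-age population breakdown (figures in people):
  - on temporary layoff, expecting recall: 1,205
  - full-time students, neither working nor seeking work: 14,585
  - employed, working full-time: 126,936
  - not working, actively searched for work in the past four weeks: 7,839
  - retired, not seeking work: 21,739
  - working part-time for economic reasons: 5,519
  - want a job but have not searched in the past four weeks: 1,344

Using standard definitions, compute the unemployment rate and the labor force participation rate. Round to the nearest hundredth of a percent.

Unemployment rate ≈ 6.39%; labor force participation rate ≈ 78.98%.

Employed = 126,936 + 5,519 = 132,455 (anyone who worked, including part-time for economic reasons, counts as employed).
Unemployed = 1,205 + 7,839 = 9,044 (jobless and actively searching, or on temporary layoff).
Labor force = 132,455 + 9,044 = 141,499.
Not in labor force = 14,585 + 21,739 + 1,344 = 37,668 (those not working and not actively searching are outside the labor force — including those who want a job but have given up searching).
Civilian working-age population = 141,499 + 37,668 = 179,167.
Unemployment rate = 9,044 / 141,499 = 6.39%.
Labor force participation rate = 141,499 / 179,167 = 78.98%.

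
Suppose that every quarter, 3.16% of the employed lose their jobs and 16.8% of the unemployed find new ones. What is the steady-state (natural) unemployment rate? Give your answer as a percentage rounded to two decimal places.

At steady state the flows balance: s·E = f·U, so U/(E+U) = s/(s+f).
u* = 3.16 / (3.16 + 16.8) = 3.16 / 19.96 = 15.83%.

Steady-state unemployment rate ≈ 15.83%.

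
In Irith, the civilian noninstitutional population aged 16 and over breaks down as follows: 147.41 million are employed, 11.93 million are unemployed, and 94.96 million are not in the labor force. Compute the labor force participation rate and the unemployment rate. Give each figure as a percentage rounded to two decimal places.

Labor force = employed + unemployed = 147.41 + 11.93 = 159.34 million.
Working-age population = 159.34 + 94.96 = 254.30 million.
Unemployment rate = 11.93 / 159.34 = 7.49%.
Labor force participation rate = 159.34 / 254.30 = 62.66%.

Labor force participation rate ≈ 62.66%; unemployment rate ≈ 7.49%.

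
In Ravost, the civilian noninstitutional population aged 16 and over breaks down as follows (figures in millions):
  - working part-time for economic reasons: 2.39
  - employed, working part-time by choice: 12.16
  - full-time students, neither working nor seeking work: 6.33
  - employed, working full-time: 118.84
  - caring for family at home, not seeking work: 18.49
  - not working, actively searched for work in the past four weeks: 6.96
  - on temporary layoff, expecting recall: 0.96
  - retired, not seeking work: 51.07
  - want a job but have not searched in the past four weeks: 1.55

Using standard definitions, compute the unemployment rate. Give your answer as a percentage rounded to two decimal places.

Employed = 2.39 + 12.16 + 118.84 = 133.39 million (anyone who worked, including part-time for economic reasons, counts as employed).
Unemployed = 6.96 + 0.96 = 7.92 million (jobless and actively searching, or on temporary layoff).
Labor force = 133.39 + 7.92 = 141.31 million.
Unemployment rate = 7.92 / 141.31 = 5.60%.

Unemployment rate ≈ 5.60%.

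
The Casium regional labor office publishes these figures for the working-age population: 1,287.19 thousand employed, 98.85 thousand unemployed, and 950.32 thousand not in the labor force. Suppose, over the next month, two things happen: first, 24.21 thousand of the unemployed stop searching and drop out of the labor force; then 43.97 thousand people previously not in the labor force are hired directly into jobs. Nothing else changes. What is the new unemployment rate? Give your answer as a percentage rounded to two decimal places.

New unemployment rate ≈ 5.31%.

Initially, labor force = 1,287.19 + 98.85 = 1,386.04 thousand, so u = 98.85/1,386.04 = 7.13%.
After the first change, unemployed and labor force both fall by 24.21 → E = 1,287.19, U = 74.64, labor force = 1,361.83 thousand.
After the second change, employed and labor force both rise by 43.97; unemployed unchanged → E = 1,331.16, U = 74.64, labor force = 1,405.80 thousand.
New unemployment rate = 74.64 / 1,405.80 = 5.31%.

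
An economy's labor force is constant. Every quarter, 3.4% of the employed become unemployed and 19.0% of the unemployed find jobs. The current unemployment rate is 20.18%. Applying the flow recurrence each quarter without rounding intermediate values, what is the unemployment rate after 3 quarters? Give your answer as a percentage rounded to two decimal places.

Unemployment rate after three quarters ≈ 17.52%.

With a fixed labor force, u_{t+1} = u_t + s·(1−u_t) − f·u_t = u_t·(1−s−f) + s.
Here 1−s−f = 0.776 and s = 0.034.
u_1 = 0.201800 × 0.776 + 0.034 = 0.190597.
u_2 = 0.190597 × 0.776 + 0.034 = 0.181903.
u_3 = 0.181903 × 0.776 + 0.034 = 0.175157.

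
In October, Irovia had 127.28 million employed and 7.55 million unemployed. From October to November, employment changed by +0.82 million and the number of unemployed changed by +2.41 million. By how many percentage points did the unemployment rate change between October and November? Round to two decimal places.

The unemployment rate changed by +1.61 percentage points.

October: labor force = 127.28 + 7.55 = 134.83; u = 7.55/134.83 = 5.60%.
November: labor force = 128.10 + 9.96 = 138.06; u = 9.96/138.06 = 7.21%.
Change = 7.21% − 5.60% = +1.61 pp.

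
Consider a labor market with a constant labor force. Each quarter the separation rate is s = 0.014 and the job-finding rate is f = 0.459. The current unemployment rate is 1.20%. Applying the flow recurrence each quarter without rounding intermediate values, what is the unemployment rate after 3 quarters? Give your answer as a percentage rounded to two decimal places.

Unemployment rate after three quarters ≈ 2.70%.

With a fixed labor force, u_{t+1} = u_t + s·(1−u_t) − f·u_t = u_t·(1−s−f) + s.
Here 1−s−f = 0.527 and s = 0.014.
u_1 = 0.012000 × 0.527 + 0.014 = 0.020324.
u_2 = 0.020324 × 0.527 + 0.014 = 0.024711.
u_3 = 0.024711 × 0.527 + 0.014 = 0.027023.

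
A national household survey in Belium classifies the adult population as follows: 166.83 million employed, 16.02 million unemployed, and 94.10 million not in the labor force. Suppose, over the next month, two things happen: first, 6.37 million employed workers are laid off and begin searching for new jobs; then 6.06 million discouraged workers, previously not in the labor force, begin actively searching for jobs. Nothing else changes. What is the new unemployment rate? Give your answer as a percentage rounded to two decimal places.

Initially, labor force = 166.83 + 16.02 = 182.85 million, so u = 16.02/182.85 = 8.76%.
After the first change, employed falls and unemployed rises by 6.37; labor force unchanged → E = 160.46, U = 22.39, labor force = 182.85 million.
After the second change, unemployed and labor force both rise by 6.06 → E = 160.46, U = 28.45, labor force = 188.91 million.
New unemployment rate = 28.45 / 188.91 = 15.06%.

New unemployment rate ≈ 15.06%.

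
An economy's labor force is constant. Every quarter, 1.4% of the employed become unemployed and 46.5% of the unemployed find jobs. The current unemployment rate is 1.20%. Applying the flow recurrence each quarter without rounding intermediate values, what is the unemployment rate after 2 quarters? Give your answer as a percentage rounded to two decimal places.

Unemployment rate after two quarters ≈ 2.46%.

With a fixed labor force, u_{t+1} = u_t + s·(1−u_t) − f·u_t = u_t·(1−s−f) + s.
Here 1−s−f = 0.521 and s = 0.014.
u_1 = 0.012000 × 0.521 + 0.014 = 0.020252.
u_2 = 0.020252 × 0.521 + 0.014 = 0.024551.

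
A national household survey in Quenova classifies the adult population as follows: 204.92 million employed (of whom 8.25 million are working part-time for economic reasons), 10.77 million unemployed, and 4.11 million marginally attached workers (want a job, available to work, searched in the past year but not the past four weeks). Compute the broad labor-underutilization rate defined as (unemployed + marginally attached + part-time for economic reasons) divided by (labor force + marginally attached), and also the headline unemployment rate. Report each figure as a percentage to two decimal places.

Broad underutilization rate ≈ 10.52%; headline unemployment rate ≈ 4.99%.

Labor force = 204.92 + 10.77 = 215.69 million.
Numerator = 10.77 + 4.11 + 8.25 = 23.13 million.
Denominator = 215.69 + 4.11 = 219.80 million.
Broad rate = 23.13 / 219.80 = 10.52%.
Headline unemployment rate = 10.77 / 215.69 = 4.99%.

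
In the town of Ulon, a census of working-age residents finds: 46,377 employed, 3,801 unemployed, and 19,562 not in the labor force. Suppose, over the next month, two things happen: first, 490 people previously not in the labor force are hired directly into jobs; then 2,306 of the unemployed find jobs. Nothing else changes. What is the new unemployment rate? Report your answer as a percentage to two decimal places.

Initially, labor force = 46,377 + 3,801 = 50,178, so u = 3,801/50,178 = 7.58%.
After the first change, employed and labor force both rise by 490; unemployed unchanged → E = 46,867, U = 3,801, labor force = 50,668.
After the second change, unemployed falls and employed rises by 2,306; labor force unchanged → E = 49,173, U = 1,495, labor force = 50,668.
New unemployment rate = 1,495 / 50,668 = 2.95%.

New unemployment rate ≈ 2.95%.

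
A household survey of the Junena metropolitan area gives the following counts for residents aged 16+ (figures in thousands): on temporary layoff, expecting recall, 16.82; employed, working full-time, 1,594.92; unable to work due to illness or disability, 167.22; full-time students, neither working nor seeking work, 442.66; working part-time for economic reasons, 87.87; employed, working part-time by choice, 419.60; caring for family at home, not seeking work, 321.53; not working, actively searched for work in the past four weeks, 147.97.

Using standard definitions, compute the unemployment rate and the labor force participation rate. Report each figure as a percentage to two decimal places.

Employed = 1,594.92 + 87.87 + 419.60 = 2,102.39 thousand (anyone who worked, including part-time for economic reasons, counts as employed).
Unemployed = 16.82 + 147.97 = 164.79 thousand (jobless and actively searching, or on temporary layoff).
Labor force = 2,102.39 + 164.79 = 2,267.18 thousand.
Not in labor force = 167.22 + 442.66 + 321.53 = 931.41 thousand (those not working and not actively searching are outside the labor force).
Civilian working-age population = 2,267.18 + 931.41 = 3,198.59 thousand.
Unemployment rate = 164.79 / 2,267.18 = 7.27%.
Labor force participation rate = 2,267.18 / 3,198.59 = 70.88%.

Unemployment rate ≈ 7.27%; labor force participation rate ≈ 70.88%.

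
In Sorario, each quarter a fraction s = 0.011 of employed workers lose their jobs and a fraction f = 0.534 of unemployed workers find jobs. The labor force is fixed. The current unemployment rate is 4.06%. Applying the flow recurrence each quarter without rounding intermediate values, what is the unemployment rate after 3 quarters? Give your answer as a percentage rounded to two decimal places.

Unemployment rate after three quarters ≈ 2.21%.

With a fixed labor force, u_{t+1} = u_t + s·(1−u_t) − f·u_t = u_t·(1−s−f) + s.
Here 1−s−f = 0.455 and s = 0.011.
u_1 = 0.040600 × 0.455 + 0.011 = 0.029473.
u_2 = 0.029473 × 0.455 + 0.011 = 0.024410.
u_3 = 0.024410 × 0.455 + 0.011 = 0.022107.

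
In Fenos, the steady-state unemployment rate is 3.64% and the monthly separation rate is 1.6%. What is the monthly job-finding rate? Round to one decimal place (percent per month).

From u* = s/(s+f): f = s·(1−u)/u.
f = 1.6 × (1 − 0.0364) / 0.0364 = 1.5418 / 0.0364 ≈ 42.4% per month.

Job-finding rate ≈ 42.4% per month.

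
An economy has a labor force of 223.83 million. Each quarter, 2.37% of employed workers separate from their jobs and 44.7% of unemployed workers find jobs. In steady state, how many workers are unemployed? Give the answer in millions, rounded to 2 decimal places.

About 11.27 million are unemployed in steady state.

Steady-state unemployment rate u* = s/(s+f) = 2.37/(2.37+44.7) = 0.050351.
Unemployed = u* × labor force = 0.050351 × 223.83 ≈ 11.27 million.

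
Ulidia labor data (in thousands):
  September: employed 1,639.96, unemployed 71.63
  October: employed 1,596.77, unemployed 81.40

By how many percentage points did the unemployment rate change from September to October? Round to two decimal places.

The unemployment rate changed by +0.67 percentage points.

September: labor force = 1,639.96 + 71.63 = 1,711.59; u = 71.63/1,711.59 = 4.18%.
October: labor force = 1,596.77 + 81.40 = 1,678.17; u = 81.40/1,678.17 = 4.85%.
Change = 4.85% − 4.18% = +0.67 pp.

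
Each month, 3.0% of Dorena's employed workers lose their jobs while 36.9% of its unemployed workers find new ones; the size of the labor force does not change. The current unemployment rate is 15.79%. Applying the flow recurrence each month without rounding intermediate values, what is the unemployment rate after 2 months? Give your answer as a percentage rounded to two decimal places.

With a fixed labor force, u_{t+1} = u_t + s·(1−u_t) − f·u_t = u_t·(1−s−f) + s.
Here 1−s−f = 0.601 and s = 0.030.
u_1 = 0.157900 × 0.601 + 0.030 = 0.124898.
u_2 = 0.124898 × 0.601 + 0.030 = 0.105064.

Unemployment rate after two months ≈ 10.51%.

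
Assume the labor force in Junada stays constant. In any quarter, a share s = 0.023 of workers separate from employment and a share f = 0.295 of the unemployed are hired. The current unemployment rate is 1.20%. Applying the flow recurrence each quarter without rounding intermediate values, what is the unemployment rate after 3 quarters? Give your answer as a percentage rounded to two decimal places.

With a fixed labor force, u_{t+1} = u_t + s·(1−u_t) − f·u_t = u_t·(1−s−f) + s.
Here 1−s−f = 0.682 and s = 0.023.
u_1 = 0.012000 × 0.682 + 0.023 = 0.031184.
u_2 = 0.031184 × 0.682 + 0.023 = 0.044267.
u_3 = 0.044267 × 0.682 + 0.023 = 0.053190.

Unemployment rate after three quarters ≈ 5.32%.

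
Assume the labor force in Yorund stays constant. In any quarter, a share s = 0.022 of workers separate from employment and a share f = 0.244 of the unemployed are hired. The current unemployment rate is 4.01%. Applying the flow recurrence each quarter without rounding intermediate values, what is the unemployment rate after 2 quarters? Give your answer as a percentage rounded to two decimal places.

With a fixed labor force, u_{t+1} = u_t + s·(1−u_t) − f·u_t = u_t·(1−s−f) + s.
Here 1−s−f = 0.734 and s = 0.022.
u_1 = 0.040100 × 0.734 + 0.022 = 0.051433.
u_2 = 0.051433 × 0.734 + 0.022 = 0.059752.

Unemployment rate after two quarters ≈ 5.98%.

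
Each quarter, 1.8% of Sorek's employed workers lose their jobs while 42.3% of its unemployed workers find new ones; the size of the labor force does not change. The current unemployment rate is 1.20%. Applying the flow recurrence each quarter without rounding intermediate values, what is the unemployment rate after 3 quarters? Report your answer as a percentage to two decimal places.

Unemployment rate after three quarters ≈ 3.58%.

With a fixed labor force, u_{t+1} = u_t + s·(1−u_t) − f·u_t = u_t·(1−s−f) + s.
Here 1−s−f = 0.559 and s = 0.018.
u_1 = 0.012000 × 0.559 + 0.018 = 0.024708.
u_2 = 0.024708 × 0.559 + 0.018 = 0.031812.
u_3 = 0.031812 × 0.559 + 0.018 = 0.035783.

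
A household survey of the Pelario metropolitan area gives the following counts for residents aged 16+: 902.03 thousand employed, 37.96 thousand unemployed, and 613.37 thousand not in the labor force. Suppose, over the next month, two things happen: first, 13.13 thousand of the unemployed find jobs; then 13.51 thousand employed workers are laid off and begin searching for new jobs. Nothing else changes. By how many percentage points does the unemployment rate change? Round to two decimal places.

The unemployment rate changes by +0.04 percentage points.

Initially, labor force = 902.03 + 37.96 = 939.99 thousand, so u = 37.96/939.99 = 4.04%.
After the first change, unemployed falls and employed rises by 13.13; labor force unchanged → E = 915.16, U = 24.83, labor force = 939.99 thousand.
After the second change, employed falls and unemployed rises by 13.51; labor force unchanged → E = 901.65, U = 38.34, labor force = 939.99 thousand.
New unemployment rate = 38.34 / 939.99 = 4.08%.
Change = 4.08% − 4.04% = +0.04 percentage points.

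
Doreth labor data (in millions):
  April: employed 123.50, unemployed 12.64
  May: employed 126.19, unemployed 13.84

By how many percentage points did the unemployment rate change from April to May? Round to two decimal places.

April: labor force = 123.50 + 12.64 = 136.14; u = 12.64/136.14 = 9.28%.
May: labor force = 126.19 + 13.84 = 140.03; u = 13.84/140.03 = 9.88%.
Change = 9.88% − 9.28% = +0.60 pp.

The unemployment rate changed by +0.60 percentage points.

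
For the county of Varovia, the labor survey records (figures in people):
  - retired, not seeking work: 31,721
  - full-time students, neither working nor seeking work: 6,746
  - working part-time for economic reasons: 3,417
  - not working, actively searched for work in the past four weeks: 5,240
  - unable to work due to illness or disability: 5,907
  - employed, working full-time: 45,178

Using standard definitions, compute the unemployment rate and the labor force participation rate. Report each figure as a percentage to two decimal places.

Unemployment rate ≈ 9.73%; labor force participation rate ≈ 54.82%.

Employed = 3,417 + 45,178 = 48,595 (anyone who worked, including part-time for economic reasons, counts as employed).
Unemployed = 5,240.
Labor force = 48,595 + 5,240 = 53,835.
Not in labor force = 31,721 + 6,746 + 5,907 = 44,374 (those not working and not actively searching are outside the labor force).
Civilian working-age population = 53,835 + 44,374 = 98,209.
Unemployment rate = 5,240 / 53,835 = 9.73%.
Labor force participation rate = 53,835 / 98,209 = 54.82%.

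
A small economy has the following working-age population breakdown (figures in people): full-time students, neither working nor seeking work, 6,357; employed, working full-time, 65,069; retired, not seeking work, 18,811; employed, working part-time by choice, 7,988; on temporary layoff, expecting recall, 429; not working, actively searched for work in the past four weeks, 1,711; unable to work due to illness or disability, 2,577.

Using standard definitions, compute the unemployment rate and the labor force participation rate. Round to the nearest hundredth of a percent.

Unemployment rate ≈ 2.85%; labor force participation rate ≈ 73.05%.

Employed = 65,069 + 7,988 = 73,057.
Unemployed = 429 + 1,711 = 2,140 (jobless and actively searching, or on temporary layoff).
Labor force = 73,057 + 2,140 = 75,197.
Not in labor force = 6,357 + 18,811 + 2,577 = 27,745 (those not working and not actively searching are outside the labor force).
Civilian working-age population = 75,197 + 27,745 = 102,942.
Unemployment rate = 2,140 / 75,197 = 2.85%.
Labor force participation rate = 75,197 / 102,942 = 73.05%.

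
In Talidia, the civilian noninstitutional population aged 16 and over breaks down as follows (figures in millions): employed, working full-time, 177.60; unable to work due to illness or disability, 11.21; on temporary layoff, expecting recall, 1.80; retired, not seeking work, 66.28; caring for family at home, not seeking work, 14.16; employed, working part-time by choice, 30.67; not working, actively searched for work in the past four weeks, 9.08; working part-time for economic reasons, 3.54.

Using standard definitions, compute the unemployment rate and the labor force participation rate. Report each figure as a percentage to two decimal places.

Unemployment rate ≈ 4.89%; labor force participation rate ≈ 70.84%.

Employed = 177.60 + 30.67 + 3.54 = 211.81 million (anyone who worked, including part-time for economic reasons, counts as employed).
Unemployed = 1.80 + 9.08 = 10.88 million (jobless and actively searching, or on temporary layoff).
Labor force = 211.81 + 10.88 = 222.69 million.
Not in labor force = 11.21 + 66.28 + 14.16 = 91.65 million (those not working and not actively searching are outside the labor force).
Civilian working-age population = 222.69 + 91.65 = 314.34 million.
Unemployment rate = 10.88 / 222.69 = 4.89%.
Labor force participation rate = 222.69 / 314.34 = 70.84%.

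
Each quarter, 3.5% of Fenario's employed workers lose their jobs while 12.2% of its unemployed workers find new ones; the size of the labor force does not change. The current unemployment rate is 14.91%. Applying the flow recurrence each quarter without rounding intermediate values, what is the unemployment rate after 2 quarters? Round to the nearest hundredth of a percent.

Unemployment rate after two quarters ≈ 17.05%.

With a fixed labor force, u_{t+1} = u_t + s·(1−u_t) − f·u_t = u_t·(1−s−f) + s.
Here 1−s−f = 0.843 and s = 0.035.
u_1 = 0.149100 × 0.843 + 0.035 = 0.160691.
u_2 = 0.160691 × 0.843 + 0.035 = 0.170463.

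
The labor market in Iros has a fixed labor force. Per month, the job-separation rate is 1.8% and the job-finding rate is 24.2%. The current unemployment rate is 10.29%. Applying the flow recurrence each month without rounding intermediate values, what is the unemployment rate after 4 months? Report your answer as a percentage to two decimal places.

Unemployment rate after four months ≈ 7.93%.

With a fixed labor force, u_{t+1} = u_t + s·(1−u_t) − f·u_t = u_t·(1−s−f) + s.
Here 1−s−f = 0.740 and s = 0.018.
u_1 = 0.102900 × 0.740 + 0.018 = 0.094146.
u_2 = 0.094146 × 0.740 + 0.018 = 0.087668.
u_3 = 0.087668 × 0.740 + 0.018 = 0.082874.
u_4 = 0.082874 × 0.740 + 0.018 = 0.079327.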